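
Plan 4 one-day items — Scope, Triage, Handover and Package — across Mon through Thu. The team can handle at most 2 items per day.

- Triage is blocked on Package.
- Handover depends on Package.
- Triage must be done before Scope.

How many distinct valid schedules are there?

Splitting on Scope: it can be Wed (3), Thu (8). Listing each branch's schedules as (Triage, Handover, Package):
Scope=Wed: (Tue,Tue,Mon) (Tue,Wed,Mon) (Tue,Thu,Mon) — 3.
Scope=Thu: (Tue,Tue,Mon) (Tue,Wed,Mon) (Tue,Thu,Mon) (Wed,Tue,Mon) (Wed,Wed,Mon) (Wed,Wed,Tue) (Wed,Thu,Mon) (Wed,Thu,Tue) — 8.
Summing: 3 + 8 = 11.

11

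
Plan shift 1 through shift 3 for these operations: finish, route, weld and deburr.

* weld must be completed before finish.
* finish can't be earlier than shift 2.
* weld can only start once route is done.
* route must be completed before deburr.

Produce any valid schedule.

weld -> shift 2, finish -> shift 3, route -> shift 1, deburr -> shift 2

Checking: weld(shift 2) before finish(shift 3); route(shift 1) before weld(shift 2); route(shift 1) before deburr(shift 2); finish=shift 3 in [shift 2,shift 3].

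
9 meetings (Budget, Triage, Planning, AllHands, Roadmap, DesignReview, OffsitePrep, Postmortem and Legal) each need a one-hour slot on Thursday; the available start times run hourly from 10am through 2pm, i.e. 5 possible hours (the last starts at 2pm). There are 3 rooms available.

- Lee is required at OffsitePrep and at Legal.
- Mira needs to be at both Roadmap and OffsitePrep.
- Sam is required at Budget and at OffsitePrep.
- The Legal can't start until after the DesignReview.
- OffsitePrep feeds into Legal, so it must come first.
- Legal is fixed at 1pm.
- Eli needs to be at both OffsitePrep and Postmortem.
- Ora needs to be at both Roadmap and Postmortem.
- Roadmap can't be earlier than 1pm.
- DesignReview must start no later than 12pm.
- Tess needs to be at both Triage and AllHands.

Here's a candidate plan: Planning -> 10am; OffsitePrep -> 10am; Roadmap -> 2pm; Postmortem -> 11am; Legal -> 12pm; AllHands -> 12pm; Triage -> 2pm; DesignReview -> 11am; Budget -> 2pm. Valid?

No. Legal is fixed at 1pm is not satisfied.

Mira needs to be at both Roadmap and OffsitePrep — holds.
Ora needs to be at both Roadmap and Postmortem — holds.
The Legal can't start until after the DesignReview — holds.
OffsitePrep feeds into Legal, so it must come first — holds.
Roadmap can't be earlier than 1pm — holds.
Sam is required at Budget and at OffsitePrep — holds.
Lee is required at OffsitePrep and at Legal — holds.
Legal is fixed at 1pm — violated.
DesignReview must start no later than 12pm — holds.
There are 3 rooms available — holds.
Tess needs to be at both Triage and AllHands — holds.
Eli needs to be at both OffsitePrep and Postmortem — holds.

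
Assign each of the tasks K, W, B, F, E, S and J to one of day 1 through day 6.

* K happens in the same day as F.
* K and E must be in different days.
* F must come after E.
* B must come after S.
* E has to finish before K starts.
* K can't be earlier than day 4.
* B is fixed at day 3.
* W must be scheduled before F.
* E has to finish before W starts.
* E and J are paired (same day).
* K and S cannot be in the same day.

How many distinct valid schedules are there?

38

Splitting on K: it can be day 4 (6), day 5 (12), day 6 (20). Listing each branch's schedules as (W, B, F, E, S, J) by day number:
K=day 4: (2,3,4,1,1,1) (2,3,4,1,2,1) (3,3,4,1,1,1) (3,3,4,1,2,1) (3,3,4,2,1,2) (3,3,4,2,2,2) — 6.
K=day 5: (2,3,5,1,1,1) (2,3,5,1,2,1) (3,3,5,1,1,1) (3,3,5,1,2,1) (3,3,5,2,1,2) (3,3,5,2,2,2) (4,3,5,1,1,1) (4,3,5,1,2,1) (4,3,5,2,1,2) (4,3,5,2,2,2) (4,3,5,3,1,3) (4,3,5,3,2,3) — 12.
K=day 6: (2,3,6,1,1,1) (2,3,6,1,2,1) (3,3,6,1,1,1) (3,3,6,1,2,1) (3,3,6,2,1,2) (3,3,6,2,2,2) (4,3,6,1,1,1) (4,3,6,1,2,1) (4,3,6,2,1,2) (4,3,6,2,2,2) (4,3,6,3,1,3) (4,3,6,3,2,3) (5,3,6,1,1,1) (5,3,6,1,2,1) (5,3,6,2,1,2) (5,3,6,2,2,2) (5,3,6,3,1,3) (5,3,6,3,2,3) (5,3,6,4,1,4) (5,3,6,4,2,4) — 20.
Summing: 6 + 12 + 20 = 38.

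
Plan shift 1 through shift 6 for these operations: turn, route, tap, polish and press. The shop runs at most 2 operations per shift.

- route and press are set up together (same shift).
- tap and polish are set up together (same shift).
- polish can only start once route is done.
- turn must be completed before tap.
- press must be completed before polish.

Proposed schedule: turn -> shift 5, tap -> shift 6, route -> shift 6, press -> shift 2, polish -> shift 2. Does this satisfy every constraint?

Invalid. polish can only start once route is done.

turn must be completed before tap — holds.
The shop runs at most 2 operations per shift — holds.
tap and polish are set up together (same shift) — violated.
press must be completed before polish — violated.
polish can only start once route is done — violated.
route and press are set up together (same shift) — violated.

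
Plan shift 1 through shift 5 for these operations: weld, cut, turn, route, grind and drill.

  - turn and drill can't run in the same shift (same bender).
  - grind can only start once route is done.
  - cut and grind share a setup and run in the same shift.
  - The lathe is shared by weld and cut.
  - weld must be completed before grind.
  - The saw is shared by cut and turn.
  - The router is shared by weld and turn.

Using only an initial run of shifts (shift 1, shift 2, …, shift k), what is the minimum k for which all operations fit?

The precedence chain requires at least 2 distinct shifts.
Could 2 shifts be enough, i.e. nothing placed later than shift 2? No: grind must come after weld (at shift 1 or later) → {shift 2}; weld must come before grind (at shift 2 or earlier) → {shift 1}; cut must be in the same shift as grind (in {shift 2}) → {shift 2}; turn can't share with weld (shift 1) → {shift 2}; turn can't share with cut (shift 2) → nothing is left.
So 2 shifts is not enough.
3 works (last occupied shift: shift 3): for example turn -> shift 3, grind -> shift 2, drill -> shift 1, weld -> shift 1, cut -> shift 2, route -> shift 1.

3 shifts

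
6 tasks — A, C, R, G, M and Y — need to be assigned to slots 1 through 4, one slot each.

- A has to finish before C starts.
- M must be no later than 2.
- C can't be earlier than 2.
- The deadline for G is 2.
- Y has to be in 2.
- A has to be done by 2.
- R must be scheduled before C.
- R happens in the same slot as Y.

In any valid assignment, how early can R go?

R must be in the same slot as Y, which can't be before 2, so R is at least 2; R must be in the same slot as Y, which can't be after 2, so R is at most 2.
R at 2 is achievable: A -> 1; R -> 2; G -> 1; C -> 3; Y -> 2; M -> 1.

2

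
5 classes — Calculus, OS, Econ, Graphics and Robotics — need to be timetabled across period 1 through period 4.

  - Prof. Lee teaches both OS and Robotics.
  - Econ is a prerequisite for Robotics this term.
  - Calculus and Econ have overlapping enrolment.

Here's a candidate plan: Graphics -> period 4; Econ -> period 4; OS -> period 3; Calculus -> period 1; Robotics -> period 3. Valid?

No. Econ is a prerequisite for Robotics this term is not satisfied.

Econ is a prerequisite for Robotics this term — violated.
Calculus and Econ have overlapping enrolment — holds.
Prof. Lee teaches both OS and Robotics — violated.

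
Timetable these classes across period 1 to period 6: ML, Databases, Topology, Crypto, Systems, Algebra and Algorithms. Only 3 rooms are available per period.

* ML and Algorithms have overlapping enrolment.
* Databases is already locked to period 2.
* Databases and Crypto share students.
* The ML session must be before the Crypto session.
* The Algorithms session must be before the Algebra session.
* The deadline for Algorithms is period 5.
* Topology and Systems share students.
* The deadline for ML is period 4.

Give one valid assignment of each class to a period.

Systems in period 2; Databases in period 2; Algebra in period 3; Crypto in period 3; Topology in period 1; Algorithms in period 2; ML in period 1

Checking: Algorithms(period 2) before Algebra(period 3); ML(period 1) before Crypto(period 3); Databases(period 2) != Crypto(period 3); ML(period 1) != Algorithms(period 2); Topology(period 1) != Systems(period 2); Databases=period 2 in [period 2,period 2]; Algorithms=period 2 in [period 1,period 5]; ML=period 1 in [period 1,period 4]; max 3 per period (cap 3).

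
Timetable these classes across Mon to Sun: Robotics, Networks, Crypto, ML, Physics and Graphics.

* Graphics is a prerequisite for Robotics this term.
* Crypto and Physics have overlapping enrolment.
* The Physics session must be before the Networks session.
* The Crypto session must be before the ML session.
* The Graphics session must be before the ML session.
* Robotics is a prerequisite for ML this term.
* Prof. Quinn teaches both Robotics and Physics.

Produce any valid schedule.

Graphics -> Mon, Physics -> Mon, Robotics -> Tue, Networks -> Tue, Crypto -> Tue, ML -> Wed

Checking: Graphics(Mon) before Robotics(Tue); Graphics(Mon) before ML(Wed); Robotics(Tue) before ML(Wed); Crypto(Tue) before ML(Wed); Physics(Mon) before Networks(Tue); Robotics(Tue) != Physics(Mon); Crypto(Tue) != Physics(Mon).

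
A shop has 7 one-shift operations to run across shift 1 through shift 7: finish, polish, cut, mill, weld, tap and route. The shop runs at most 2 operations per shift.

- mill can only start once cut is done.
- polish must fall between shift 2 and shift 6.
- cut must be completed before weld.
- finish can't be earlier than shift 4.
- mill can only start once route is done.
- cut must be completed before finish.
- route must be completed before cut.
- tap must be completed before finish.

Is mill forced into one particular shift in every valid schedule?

No

mill can be shift 3 (e.g. finish in shift 4; weld in shift 3; mill in shift 3; route in shift 1; tap in shift 1; cut in shift 2; polish in shift 2) or shift 4 (e.g. mill in shift 4, polish in shift 2, tap in shift 1, cut in shift 2, finish in shift 4, weld in shift 3, route in shift 1).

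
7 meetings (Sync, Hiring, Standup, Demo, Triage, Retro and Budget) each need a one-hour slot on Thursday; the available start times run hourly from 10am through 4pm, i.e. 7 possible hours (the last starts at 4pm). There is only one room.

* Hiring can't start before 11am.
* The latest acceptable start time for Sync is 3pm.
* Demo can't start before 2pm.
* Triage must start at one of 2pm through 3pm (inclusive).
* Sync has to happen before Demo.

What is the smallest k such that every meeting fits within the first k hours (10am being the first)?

7 hours

The precedence chain requires at least 2 distinct hours.
With at most 1 per hour and 7 meetings, at least 7 hours are needed.
Demo can't be placed before 2pm — that is hour 5 counting from 10am — so the schedule must run through at least 5 hours.
7 works (last occupied hour: 4pm): for example Sync -> 10am; Standup -> 12pm; Triage -> 2pm; Demo -> 3pm; Hiring -> 11am; Retro -> 1pm; Budget -> 4pm.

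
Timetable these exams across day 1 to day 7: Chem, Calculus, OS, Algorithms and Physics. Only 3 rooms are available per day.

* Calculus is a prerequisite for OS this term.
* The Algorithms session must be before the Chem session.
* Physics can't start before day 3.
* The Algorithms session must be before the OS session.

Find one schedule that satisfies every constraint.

Chem -> day 2; Physics -> day 3; OS -> day 2; Algorithms -> day 1; Calculus -> day 1

Checking: Algorithms(day 1) before OS(day 2); Calculus(day 1) before OS(day 2); Algorithms(day 1) before Chem(day 2); Physics=day 3 in [day 3,day 7]; max 2 per day (cap 3).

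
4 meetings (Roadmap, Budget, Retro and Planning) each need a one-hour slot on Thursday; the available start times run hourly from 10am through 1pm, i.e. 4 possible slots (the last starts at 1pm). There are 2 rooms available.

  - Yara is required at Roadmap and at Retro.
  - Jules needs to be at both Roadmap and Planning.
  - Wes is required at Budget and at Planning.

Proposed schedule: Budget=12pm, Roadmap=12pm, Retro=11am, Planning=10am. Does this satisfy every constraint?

Yes, all constraints hold

Yara is required at Roadmap and at Retro — holds.
There are 2 rooms available — holds.
Jules needs to be at both Roadmap and Planning — holds.
Wes is required at Budget and at Planning — holds.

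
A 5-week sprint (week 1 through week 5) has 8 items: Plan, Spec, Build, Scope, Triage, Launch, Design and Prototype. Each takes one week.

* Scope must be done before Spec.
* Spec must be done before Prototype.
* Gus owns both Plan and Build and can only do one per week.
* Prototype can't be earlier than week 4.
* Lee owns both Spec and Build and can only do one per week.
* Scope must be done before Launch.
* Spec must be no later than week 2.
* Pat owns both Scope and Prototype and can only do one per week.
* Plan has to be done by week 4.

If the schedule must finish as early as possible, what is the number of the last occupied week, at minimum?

The precedence chain requires at least 3 distinct weeks.
Prototype can't be placed before week 4, so the schedule must run through at least week 4.
4 works (last occupied week: week 4): for example Build in week 3, Design in week 1, Prototype in week 4, Scope in week 1, Plan in week 1, Triage in week 1, Launch in week 2, Spec in week 2.

4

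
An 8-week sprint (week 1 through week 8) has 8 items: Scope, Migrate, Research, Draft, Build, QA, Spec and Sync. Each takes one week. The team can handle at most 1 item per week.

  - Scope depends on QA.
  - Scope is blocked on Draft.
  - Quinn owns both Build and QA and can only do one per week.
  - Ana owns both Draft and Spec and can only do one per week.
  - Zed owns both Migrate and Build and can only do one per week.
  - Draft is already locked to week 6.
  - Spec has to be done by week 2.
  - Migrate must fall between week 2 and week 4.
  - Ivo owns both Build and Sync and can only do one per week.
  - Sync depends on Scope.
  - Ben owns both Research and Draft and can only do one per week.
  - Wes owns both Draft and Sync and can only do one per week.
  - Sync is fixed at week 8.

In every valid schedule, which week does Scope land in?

Draft is fixed at week 6 and must come before Scope, so Scope is at least week 7.
Sync is fixed at week 8 and must come after Scope, so Scope is at most week 7.
So Scope must be week 7.

week 7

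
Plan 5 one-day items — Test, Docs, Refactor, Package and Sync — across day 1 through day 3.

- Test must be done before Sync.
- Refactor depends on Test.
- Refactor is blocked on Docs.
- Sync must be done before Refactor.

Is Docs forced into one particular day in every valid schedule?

No

Docs can be day 1 (e.g. Docs=day 1, Refactor=day 3, Test=day 1, Package=day 1, Sync=day 2) or day 2 (e.g. Docs in day 2; Package in day 1; Refactor in day 3; Sync in day 2; Test in day 1).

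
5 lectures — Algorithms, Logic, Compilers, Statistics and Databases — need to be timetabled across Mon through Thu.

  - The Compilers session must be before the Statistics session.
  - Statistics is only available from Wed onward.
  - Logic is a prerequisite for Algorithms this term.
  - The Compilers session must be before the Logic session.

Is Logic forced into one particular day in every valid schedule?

Logic can be Tue (e.g. Statistics=Wed; Databases=Mon; Algorithms=Wed; Compilers=Mon; Logic=Tue) or Wed (e.g. Algorithms -> Thu; Statistics -> Wed; Compilers -> Mon; Databases -> Mon; Logic -> Wed).

No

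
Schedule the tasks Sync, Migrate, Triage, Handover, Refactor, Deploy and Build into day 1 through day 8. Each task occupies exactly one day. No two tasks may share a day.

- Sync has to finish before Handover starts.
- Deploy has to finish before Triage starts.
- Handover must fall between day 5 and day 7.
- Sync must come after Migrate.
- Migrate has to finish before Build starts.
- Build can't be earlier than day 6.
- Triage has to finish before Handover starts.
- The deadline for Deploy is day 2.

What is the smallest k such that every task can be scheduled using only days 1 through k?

7

The precedence chain requires at least 3 distinct days.
With at most 1 per day and 7 tasks, at least 7 days are needed.
Build can't be placed before day 6, so the schedule must run through at least day 6.
7 works (last occupied day: day 7): for example Refactor in day 7; Migrate in day 2; Sync in day 3; Deploy in day 1; Triage in day 4; Build in day 6; Handover in day 5.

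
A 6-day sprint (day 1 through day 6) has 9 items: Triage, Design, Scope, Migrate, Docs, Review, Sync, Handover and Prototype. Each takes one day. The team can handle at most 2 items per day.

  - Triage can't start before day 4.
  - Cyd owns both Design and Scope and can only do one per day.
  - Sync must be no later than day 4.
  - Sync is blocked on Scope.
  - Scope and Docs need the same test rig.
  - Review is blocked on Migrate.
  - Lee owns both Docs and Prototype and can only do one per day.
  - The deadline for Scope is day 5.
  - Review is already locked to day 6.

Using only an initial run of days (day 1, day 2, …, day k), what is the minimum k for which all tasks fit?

6 days

The precedence chain requires at least 2 distinct days.
With at most 2 per day and 9 tasks, at least 5 days are needed.
Review can't be placed before day 6, so the schedule must run through at least day 6.
6 works (last occupied day: day 6): for example Sync=day 2, Design=day 2, Handover=day 3, Docs=day 3, Triage=day 4, Migrate=day 1, Review=day 6, Prototype=day 4, Scope=day 1.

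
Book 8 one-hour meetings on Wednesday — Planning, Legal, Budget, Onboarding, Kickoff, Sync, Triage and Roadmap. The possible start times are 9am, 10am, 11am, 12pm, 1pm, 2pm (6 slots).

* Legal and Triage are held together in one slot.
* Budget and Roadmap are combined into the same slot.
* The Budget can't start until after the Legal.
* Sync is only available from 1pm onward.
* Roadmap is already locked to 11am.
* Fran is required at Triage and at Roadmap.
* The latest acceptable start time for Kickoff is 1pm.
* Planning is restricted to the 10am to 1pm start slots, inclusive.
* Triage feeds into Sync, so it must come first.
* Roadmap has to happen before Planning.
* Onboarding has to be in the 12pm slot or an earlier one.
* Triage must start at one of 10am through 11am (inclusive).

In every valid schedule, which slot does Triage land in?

Triage's window is 10am–11am.
Roadmap is fixed at 11am, and Triage can't share a slot with Roadmap.
So Triage must be 10am.

10am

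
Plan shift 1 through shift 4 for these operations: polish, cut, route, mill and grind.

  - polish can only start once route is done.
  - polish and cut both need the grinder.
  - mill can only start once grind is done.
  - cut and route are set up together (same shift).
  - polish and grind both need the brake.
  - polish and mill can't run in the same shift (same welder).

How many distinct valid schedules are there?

18

Splitting on polish: it can be shift 2 (3), shift 3 (6), shift 4 (9). Listing each branch's schedules as (cut, route, mill, grind) by shift number:
polish=shift 2: (1,1,3,1) (1,1,4,1) (1,1,4,3) — 3.
polish=shift 3: (1,1,2,1) (1,1,4,1) (1,1,4,2) (2,2,2,1) (2,2,4,1) (2,2,4,2) — 6.
polish=shift 4: (1,1,2,1) (1,1,3,1) (1,1,3,2) (2,2,2,1) (2,2,3,1) (2,2,3,2) (3,3,2,1) (3,3,3,1) (3,3,3,2) — 9.
Summing: 3 + 6 + 9 = 18.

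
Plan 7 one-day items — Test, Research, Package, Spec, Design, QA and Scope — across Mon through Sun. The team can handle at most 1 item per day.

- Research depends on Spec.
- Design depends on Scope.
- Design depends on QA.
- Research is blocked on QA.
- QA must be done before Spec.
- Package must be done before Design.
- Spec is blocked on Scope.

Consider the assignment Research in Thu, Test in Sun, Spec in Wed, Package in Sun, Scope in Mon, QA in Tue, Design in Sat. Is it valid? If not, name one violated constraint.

No — it violates: The team can handle at most 1 item per day

Research depends on Spec — holds.
The team can handle at most 1 item per day — violated.
Design depends on QA — holds.
Design depends on Scope — holds.
Package must be done before Design — violated.
QA must be done before Spec — holds.
Spec is blocked on Scope — holds.
Research is blocked on QA — holds.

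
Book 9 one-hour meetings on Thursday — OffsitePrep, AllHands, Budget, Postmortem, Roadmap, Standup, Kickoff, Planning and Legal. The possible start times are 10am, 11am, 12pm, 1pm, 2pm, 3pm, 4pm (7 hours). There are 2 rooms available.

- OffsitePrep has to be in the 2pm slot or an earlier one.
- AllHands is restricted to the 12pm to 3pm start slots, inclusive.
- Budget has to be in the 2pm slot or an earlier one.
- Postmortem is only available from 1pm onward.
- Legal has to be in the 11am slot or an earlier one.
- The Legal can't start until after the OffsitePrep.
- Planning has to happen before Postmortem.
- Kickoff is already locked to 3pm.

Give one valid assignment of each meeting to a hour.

Budget -> 10am, Kickoff -> 3pm, OffsitePrep -> 10am, Standup -> 1pm, Planning -> 11am, Postmortem -> 1pm, Roadmap -> 12pm, AllHands -> 12pm, Legal -> 11am

Checking: Planning(11am) before Postmortem(1pm); OffsitePrep(10am) before Legal(11am); OffsitePrep=10am in [10am,2pm]; Postmortem=1pm in [1pm,4pm]; AllHands=12pm in [12pm,3pm]; Budget=10am in [10am,2pm]; Legal=11am in [10am,11am]; Kickoff=3pm in [3pm,3pm]; max 2 per hour (cap 2).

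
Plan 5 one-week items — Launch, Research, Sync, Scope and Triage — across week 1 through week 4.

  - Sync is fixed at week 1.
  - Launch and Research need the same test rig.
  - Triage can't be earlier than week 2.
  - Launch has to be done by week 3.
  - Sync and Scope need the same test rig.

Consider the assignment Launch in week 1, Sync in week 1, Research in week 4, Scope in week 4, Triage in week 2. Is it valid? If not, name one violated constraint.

Yes

Launch and Research need the same test rig — holds.
Triage can't be earlier than week 2 — holds.
Sync and Scope need the same test rig — holds.
Launch has to be done by week 3 — holds.
Sync is fixed at week 1 — holds.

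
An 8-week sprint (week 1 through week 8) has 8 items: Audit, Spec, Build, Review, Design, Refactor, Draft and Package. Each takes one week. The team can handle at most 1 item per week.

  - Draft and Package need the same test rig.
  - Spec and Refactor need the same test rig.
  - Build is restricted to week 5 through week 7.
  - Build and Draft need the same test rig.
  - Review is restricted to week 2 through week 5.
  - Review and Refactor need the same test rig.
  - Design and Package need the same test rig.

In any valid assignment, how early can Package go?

week 1

Package at week 1 is achievable: Audit=week 3, Refactor=week 7, Design=week 6, Review=week 2, Build=week 5, Package=week 1, Draft=week 8, Spec=week 4.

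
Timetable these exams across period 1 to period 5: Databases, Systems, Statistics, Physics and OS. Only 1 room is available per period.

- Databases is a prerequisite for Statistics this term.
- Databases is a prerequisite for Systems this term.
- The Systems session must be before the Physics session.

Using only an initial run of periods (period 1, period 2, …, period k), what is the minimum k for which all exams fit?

The precedence chain requires at least 3 distinct periods.
With at most 1 per period and 5 exams, at least 5 periods are needed.
5 works (last occupied period: period 5): for example Databases -> period 1, Statistics -> period 3, Physics -> period 4, Systems -> period 2, OS -> period 5.

5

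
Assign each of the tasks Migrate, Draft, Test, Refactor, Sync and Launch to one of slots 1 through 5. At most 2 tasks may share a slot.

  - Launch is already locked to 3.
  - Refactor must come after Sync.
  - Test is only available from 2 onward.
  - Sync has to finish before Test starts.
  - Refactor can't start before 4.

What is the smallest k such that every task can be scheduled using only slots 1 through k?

4

The precedence chain requires at least 2 distinct slots.
With at most 2 per slot and 6 tasks, at least 3 slots are needed.
Refactor can't be placed before 4, so the schedule must run through at least slot 4.
4 works (last occupied slot: 4): for example Migrate in 1; Launch in 3; Refactor in 4; Test in 2; Draft in 2; Sync in 1.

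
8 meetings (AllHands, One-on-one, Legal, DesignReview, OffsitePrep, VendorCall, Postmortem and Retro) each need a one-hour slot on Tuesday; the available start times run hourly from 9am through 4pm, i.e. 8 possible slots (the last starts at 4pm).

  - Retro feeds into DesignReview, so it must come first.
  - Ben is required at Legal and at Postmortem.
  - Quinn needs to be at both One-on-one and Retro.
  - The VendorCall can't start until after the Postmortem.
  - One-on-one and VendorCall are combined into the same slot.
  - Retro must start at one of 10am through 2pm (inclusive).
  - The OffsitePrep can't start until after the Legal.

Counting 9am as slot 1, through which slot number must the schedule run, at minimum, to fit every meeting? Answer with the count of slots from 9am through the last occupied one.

The precedence chain requires at least 2 distinct slots.
Propagating the time windows through the other constraints, DesignReview can't land before 11am — that is slot 3 counting from 9am — so the schedule must run through at least 3 slots.
3 works (last occupied slot: 11am): for example OffsitePrep -> 10am; Retro -> 10am; VendorCall -> 11am; One-on-one -> 11am; DesignReview -> 11am; Postmortem -> 10am; Legal -> 9am; AllHands -> 9am.

3 slots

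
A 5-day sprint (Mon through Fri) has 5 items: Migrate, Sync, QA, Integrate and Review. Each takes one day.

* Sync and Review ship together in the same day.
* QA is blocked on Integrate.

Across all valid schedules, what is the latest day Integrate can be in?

Thu

Downstream work caps Integrate at Thu.
Integrate at Thu is achievable: Review in Mon; Migrate in Mon; Integrate in Thu; QA in Fri; Sync in Mon.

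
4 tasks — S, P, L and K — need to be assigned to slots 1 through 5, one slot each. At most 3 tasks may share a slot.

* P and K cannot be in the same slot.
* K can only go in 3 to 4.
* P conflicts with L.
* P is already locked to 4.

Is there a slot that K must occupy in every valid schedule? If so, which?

3

K's window is 3–4.
P is fixed at 4, and K can't share a slot with P.
So K must be 3.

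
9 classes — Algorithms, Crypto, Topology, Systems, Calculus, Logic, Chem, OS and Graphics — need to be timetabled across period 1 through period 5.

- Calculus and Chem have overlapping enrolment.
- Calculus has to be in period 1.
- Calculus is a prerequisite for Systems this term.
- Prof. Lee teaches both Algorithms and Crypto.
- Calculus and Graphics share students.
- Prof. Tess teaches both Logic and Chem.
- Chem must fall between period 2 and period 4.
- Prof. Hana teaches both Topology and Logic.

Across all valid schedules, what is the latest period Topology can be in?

Topology at period 5 is achievable: Topology -> period 5; Crypto -> period 2; Chem -> period 2; Graphics -> period 2; Systems -> period 2; Calculus -> period 1; Algorithms -> period 1; Logic -> period 1; OS -> period 1.

period 5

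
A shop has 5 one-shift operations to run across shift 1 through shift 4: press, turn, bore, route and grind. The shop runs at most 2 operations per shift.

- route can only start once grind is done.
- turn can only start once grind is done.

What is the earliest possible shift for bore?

shift 1

bore at shift 1 is achievable: bore in shift 1; turn in shift 2; press in shift 3; route in shift 2; grind in shift 1.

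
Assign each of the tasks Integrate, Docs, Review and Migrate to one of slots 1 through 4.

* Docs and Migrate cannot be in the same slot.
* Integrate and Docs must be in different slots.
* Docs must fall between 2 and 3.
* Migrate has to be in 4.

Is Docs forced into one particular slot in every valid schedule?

No

Docs can be 2 (e.g. Integrate -> 1, Docs -> 2, Migrate -> 4, Review -> 1) or 3 (e.g. Review=1, Migrate=4, Docs=3, Integrate=1).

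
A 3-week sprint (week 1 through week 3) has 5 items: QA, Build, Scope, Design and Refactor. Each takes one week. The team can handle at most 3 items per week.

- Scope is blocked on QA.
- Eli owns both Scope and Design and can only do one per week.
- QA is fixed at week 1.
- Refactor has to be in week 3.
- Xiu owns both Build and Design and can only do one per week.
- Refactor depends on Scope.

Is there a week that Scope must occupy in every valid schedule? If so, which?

week 2

QA is fixed at week 1 and must come before Scope, so Scope is at least week 2.
Refactor is fixed at week 3 and must come after Scope, so Scope is at most week 2.
So Scope must be week 2.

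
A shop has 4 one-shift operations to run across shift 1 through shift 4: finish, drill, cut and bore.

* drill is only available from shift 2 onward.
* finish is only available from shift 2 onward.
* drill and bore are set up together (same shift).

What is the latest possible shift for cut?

cut at shift 4 is achievable: finish=shift 2; bore=shift 2; cut=shift 4; drill=shift 2.

shift 4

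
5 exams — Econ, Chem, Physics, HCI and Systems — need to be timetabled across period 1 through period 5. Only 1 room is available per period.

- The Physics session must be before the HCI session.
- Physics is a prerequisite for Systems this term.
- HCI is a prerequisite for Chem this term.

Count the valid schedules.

Splitting on Econ: it can be period 1 (3), period 2 (3), period 3 (3), period 4 (3), period 5 (3). Listing each branch's schedules as (Chem, Physics, HCI, Systems) by period number:
Econ=period 1: (4,2,3,5) (5,2,3,4) (5,2,4,3) — 3.
Econ=period 2: (4,1,3,5) (5,1,3,4) (5,1,4,3) — 3.
Econ=period 3: (4,1,2,5) (5,1,2,4) (5,1,4,2) — 3.
Econ=period 4: (3,1,2,5) (5,1,2,3) (5,1,3,2) — 3.
Econ=period 5: (3,1,2,4) (4,1,2,3) (4,1,3,2) — 3.
Summing: 3 + 3 + 3 + 3 + 3 = 15.

15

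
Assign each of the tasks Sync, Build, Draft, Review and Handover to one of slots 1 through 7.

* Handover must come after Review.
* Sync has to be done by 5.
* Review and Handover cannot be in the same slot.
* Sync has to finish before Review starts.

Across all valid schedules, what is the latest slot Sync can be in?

Sync's own window allows nothing later than 5.
Sync at 5 is achievable: Build=1, Sync=5, Handover=7, Draft=1, Review=6.

5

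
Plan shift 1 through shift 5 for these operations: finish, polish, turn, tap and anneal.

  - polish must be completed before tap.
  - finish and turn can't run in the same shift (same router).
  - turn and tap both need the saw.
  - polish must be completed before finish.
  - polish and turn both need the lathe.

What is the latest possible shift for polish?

shift 4

Downstream work caps polish at shift 4.
polish at shift 4 is achievable: turn in shift 1, polish in shift 4, finish in shift 5, tap in shift 5, anneal in shift 1.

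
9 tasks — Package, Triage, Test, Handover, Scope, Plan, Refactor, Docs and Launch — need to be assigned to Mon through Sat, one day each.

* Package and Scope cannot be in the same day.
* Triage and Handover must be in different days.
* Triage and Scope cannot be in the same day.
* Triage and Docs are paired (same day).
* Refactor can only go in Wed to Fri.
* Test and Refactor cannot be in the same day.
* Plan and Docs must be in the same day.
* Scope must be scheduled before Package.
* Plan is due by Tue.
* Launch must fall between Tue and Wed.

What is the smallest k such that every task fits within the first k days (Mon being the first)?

The precedence chain requires at least 2 distinct days.
Refactor can't be placed before Wed — that is day 3 counting from Mon — so the schedule must run through at least 3 days.
3 works (last occupied day: Wed): for example Docs in Mon; Handover in Tue; Test in Mon; Launch in Tue; Scope in Tue; Package in Wed; Plan in Mon; Triage in Mon; Refactor in Wed.

3 days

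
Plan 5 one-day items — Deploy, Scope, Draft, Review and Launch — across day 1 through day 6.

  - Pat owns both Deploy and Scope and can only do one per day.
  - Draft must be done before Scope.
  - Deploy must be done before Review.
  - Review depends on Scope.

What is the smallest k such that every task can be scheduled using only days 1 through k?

The precedence chain requires at least 3 distinct days.
3 works (last occupied day: day 3): for example Scope -> day 2; Draft -> day 1; Review -> day 3; Deploy -> day 1; Launch -> day 1.

3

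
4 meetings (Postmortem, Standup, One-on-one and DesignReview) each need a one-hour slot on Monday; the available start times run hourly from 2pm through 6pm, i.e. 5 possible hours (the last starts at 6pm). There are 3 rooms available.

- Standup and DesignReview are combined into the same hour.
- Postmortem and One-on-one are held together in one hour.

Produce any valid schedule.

Standup -> 3pm, DesignReview -> 3pm, Postmortem -> 2pm, One-on-one -> 2pm

Checking: Postmortem = One-on-one = 2pm; Standup = DesignReview = 3pm; max 2 per hour (cap 3).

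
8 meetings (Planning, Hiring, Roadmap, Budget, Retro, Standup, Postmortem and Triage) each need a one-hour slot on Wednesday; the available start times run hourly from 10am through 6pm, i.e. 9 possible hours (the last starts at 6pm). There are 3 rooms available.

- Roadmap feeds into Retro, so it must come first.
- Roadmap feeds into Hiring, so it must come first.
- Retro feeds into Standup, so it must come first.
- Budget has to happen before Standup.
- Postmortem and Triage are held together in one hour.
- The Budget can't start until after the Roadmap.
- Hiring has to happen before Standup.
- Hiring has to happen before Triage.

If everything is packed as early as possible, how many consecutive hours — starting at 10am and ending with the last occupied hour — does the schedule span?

3

The precedence chain requires at least 3 distinct hours.
With at most 3 per hour and 8 meetings, at least 3 hours are needed.
3 works (last occupied hour: 12pm): for example Retro in 11am; Roadmap in 10am; Postmortem in 12pm; Budget in 11am; Triage in 12pm; Standup in 12pm; Planning in 10am; Hiring in 11am.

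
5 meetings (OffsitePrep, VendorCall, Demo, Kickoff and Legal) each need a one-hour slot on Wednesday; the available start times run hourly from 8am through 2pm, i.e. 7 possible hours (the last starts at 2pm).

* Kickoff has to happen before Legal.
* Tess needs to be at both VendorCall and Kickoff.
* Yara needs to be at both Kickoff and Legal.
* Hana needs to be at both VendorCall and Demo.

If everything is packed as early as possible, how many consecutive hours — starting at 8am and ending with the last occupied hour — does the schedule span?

2

The precedence chain requires at least 2 distinct hours.
2 works (last occupied hour: 9am): for example Legal=9am, Kickoff=8am, Demo=8am, OffsitePrep=8am, VendorCall=9am.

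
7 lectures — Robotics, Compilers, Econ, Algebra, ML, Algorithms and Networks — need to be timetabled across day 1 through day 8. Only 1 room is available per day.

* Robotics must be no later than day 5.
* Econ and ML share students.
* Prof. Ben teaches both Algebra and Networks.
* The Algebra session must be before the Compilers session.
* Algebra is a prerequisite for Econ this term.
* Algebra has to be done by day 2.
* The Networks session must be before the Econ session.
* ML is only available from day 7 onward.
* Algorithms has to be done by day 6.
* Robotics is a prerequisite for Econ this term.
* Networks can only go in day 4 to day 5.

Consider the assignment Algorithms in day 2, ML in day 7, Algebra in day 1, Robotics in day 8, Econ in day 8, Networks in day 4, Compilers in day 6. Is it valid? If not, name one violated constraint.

Invalid. Robotics must be no later than day 5.

Networks can only go in day 4 to day 5 — holds.
Robotics must be no later than day 5 — violated.
Algorithms has to be done by day 6 — holds.
Prof. Ben teaches both Algebra and Networks — holds.
Robotics is a prerequisite for Econ this term — violated.
ML is only available from day 7 onward — holds.
Algebra has to be done by day 2 — holds.
Econ and ML share students — holds.
Algebra is a prerequisite for Econ this term — holds.
The Networks session must be before the Econ session — holds.
Only 1 room is available per day — violated.
The Algebra session must be before the Compilers session — holds.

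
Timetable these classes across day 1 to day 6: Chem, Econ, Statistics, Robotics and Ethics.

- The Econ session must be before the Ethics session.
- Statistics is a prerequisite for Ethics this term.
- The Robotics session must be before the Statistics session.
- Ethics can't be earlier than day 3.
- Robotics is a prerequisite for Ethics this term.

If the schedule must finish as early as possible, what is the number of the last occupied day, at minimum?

The precedence chain requires at least 3 distinct days.
3 works (last occupied day: day 3): for example Robotics -> day 1, Ethics -> day 3, Statistics -> day 2, Chem -> day 1, Econ -> day 1.

3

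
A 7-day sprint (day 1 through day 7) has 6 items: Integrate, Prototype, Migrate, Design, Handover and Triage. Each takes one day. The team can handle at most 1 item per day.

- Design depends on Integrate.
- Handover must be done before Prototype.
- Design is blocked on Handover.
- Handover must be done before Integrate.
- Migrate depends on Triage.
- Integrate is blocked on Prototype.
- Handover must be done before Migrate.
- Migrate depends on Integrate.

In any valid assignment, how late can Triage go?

day 6

Downstream work caps Triage at day 6.
Triage at day 6 is achievable: Prototype -> day 2; Integrate -> day 3; Handover -> day 1; Triage -> day 6; Design -> day 4; Migrate -> day 7.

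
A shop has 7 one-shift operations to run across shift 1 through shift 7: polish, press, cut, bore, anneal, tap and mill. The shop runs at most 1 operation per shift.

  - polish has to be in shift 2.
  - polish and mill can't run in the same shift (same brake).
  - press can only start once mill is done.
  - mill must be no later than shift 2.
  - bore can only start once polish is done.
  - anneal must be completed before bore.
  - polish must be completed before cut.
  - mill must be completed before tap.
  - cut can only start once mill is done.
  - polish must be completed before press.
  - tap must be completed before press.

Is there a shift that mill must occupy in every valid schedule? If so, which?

shift 1

mill's window is shift 1–shift 2.
polish is fixed at shift 2, and mill can't share a shift with polish.
So mill must be shift 1.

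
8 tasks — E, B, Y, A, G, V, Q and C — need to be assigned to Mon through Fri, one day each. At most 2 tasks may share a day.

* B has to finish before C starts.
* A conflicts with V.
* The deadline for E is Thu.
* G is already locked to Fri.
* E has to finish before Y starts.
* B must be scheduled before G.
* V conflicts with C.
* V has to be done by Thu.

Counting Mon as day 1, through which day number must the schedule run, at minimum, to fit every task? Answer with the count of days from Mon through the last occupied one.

The precedence chain requires at least 2 distinct days.
With at most 2 per day and 8 tasks, at least 4 days are needed.
G can't be placed before Fri — that is day 5 counting from Mon — so the schedule must run through at least 5 days.
5 works (last occupied day: Fri): for example Y -> Tue; E -> Mon; C -> Wed; G -> Fri; V -> Mon; A -> Wed; B -> Tue; Q -> Thu.

5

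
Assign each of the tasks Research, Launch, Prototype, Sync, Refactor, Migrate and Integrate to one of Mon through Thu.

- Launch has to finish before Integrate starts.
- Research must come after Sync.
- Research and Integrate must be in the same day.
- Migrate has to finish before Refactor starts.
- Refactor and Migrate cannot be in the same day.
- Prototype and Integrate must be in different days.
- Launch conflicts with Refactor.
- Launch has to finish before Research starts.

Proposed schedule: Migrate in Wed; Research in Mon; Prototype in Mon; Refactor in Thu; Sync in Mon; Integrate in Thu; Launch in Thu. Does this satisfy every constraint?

Invalid. Launch has to finish before Research starts.

Migrate has to finish before Refactor starts — holds.
Research and Integrate must be in the same day — violated.
Launch conflicts with Refactor — violated.
Research must come after Sync — violated.
Launch has to finish before Research starts — violated.
Launch has to finish before Integrate starts — violated.
Prototype and Integrate must be in different days — holds.
Refactor and Migrate cannot be in the same day — holds.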